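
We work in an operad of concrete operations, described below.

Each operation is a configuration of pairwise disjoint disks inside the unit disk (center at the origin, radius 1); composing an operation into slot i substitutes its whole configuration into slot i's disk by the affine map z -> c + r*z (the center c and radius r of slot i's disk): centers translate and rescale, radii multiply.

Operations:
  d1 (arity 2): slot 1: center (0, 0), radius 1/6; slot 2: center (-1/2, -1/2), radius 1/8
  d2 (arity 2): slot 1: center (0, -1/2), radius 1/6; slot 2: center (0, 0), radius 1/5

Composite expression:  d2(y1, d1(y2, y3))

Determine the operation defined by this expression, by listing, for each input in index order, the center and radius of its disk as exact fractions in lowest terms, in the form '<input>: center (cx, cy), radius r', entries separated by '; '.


y1: center (0, -1/2), radius 1/6; y2: center (0, 0), radius 1/30; y3: center (-1/10, -1/10), radius 1/40

Below d2, radii multiply path by path; the y-disk centers shift.
y1: after 1 affine step, its disk has center (0, -1/2), radius 1/6
y2: after 2 affine steps, its disk has center (0, 0), radius 1/30
y3: after 2 affine steps, its disk has center (-1/10, -1/10), radius 1/40


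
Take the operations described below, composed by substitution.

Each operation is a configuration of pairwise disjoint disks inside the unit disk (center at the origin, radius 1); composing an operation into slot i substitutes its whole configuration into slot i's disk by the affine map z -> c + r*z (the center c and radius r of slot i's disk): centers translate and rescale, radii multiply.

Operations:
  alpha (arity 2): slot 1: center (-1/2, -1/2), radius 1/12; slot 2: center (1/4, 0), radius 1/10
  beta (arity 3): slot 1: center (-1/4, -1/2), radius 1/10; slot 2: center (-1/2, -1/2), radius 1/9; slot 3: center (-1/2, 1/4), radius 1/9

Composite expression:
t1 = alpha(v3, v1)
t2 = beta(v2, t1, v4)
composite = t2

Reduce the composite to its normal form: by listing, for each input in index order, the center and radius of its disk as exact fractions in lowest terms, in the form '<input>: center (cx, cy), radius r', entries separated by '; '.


Nesting under beta composes maps z -> c + r*z down each v-path.
for v2, the 1-step affine chain lands on center (-1/4, -1/2), radius 1/10
for v3, the 2-step affine chain lands on center (-5/9, -5/9), radius 1/108
for v1, the 2-step affine chain lands on center (-17/36, -1/2), radius 1/90
for v4, the 1-step affine chain lands on center (-1/2, 1/4), radius 1/9

v1: center (-17/36, -1/2), radius 1/90; v2: center (-1/4, -1/2), radius 1/10; v3: center (-5/9, -5/9), radius 1/108; v4: center (-1/2, 1/4), radius 1/9


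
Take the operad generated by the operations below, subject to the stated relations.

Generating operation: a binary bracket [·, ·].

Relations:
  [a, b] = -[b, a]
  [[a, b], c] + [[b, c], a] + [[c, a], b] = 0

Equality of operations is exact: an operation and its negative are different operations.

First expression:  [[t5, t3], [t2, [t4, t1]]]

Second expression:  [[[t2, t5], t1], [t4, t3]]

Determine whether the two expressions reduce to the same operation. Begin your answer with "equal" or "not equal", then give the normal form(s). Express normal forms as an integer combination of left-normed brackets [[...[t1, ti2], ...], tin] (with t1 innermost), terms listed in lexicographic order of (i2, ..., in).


not equal — first [[[[t1, t4], t2], t3], t5] - [[[[t1, t4], t2], t5], t3], second [[[[t1, t2], t5], t3], t4] - [[[[t1, t2], t5], t4], t3] - [[[[t1, t5], t2], t3], t4] + [[[[t1, t5], t2], t4], t3]

In normal form, the first expression is [[[[t1, t4], t2], t3], t5] - [[[[t1, t4], t2], t5], t3]
In normal form, the second expression is [[[[t1, t2], t5], t3], t4] - [[[[t1, t2], t5], t4], t3] - [[[[t1, t5], t2], t3], t4] + [[[[t1, t5], t2], t4], t3]
The normal forms differ: not equal.


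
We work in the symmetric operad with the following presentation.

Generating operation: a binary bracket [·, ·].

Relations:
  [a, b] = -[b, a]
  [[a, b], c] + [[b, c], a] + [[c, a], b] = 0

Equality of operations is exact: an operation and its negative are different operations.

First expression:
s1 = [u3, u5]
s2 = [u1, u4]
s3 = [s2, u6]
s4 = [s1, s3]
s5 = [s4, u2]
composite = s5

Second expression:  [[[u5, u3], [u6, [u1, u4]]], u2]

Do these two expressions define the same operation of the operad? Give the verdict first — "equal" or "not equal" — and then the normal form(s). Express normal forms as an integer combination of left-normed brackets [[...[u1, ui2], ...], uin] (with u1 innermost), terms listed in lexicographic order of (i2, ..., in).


Reducing the first expression gives -[[[[[u1, u4], u6], u3], u5], u2] + [[[[[u1, u4], u6], u5], u3], u2]
Reducing the second expression gives -[[[[[u1, u4], u6], u3], u5], u2] + [[[[[u1, u4], u6], u5], u3], u2]
The normal forms match — equal.

equal; the common form is -[[[[[u1, u4], u6], u3], u5], u2] + [[[[[u1, u4], u6], u5], u3], u2]


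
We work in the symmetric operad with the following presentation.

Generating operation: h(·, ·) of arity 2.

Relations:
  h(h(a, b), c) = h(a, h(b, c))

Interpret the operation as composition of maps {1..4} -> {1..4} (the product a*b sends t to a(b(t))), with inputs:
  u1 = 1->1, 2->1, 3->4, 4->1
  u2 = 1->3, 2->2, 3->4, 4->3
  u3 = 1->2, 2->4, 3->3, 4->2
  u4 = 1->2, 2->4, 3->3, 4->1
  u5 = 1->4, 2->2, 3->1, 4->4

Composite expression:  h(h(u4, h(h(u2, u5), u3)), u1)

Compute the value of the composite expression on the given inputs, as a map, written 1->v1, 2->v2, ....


1->4, 2->4, 3->4, 4->4

h(u2, u5) = 1->3, 2->2, 3->3, 4->3
h(h(u2, u5), u3) = 1->2, 2->3, 3->3, 4->2
h(u4, h(h(u2, u5), u3)) = 1->4, 2->3, 3->3, 4->4
h(h(u4, h(h(u2, u5), u3)), u1) = 1->4, 2->4, 3->4, 4->4


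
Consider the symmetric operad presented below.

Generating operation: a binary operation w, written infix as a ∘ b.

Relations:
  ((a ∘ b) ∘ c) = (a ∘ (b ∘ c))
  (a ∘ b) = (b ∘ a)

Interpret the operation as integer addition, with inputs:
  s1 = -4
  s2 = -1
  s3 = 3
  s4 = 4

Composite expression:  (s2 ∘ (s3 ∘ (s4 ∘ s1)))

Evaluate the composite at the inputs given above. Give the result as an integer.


2

(s4 ∘ s1) = 0
(s3 ∘ (s4 ∘ s1)) = 3
(s2 ∘ (s3 ∘ (s4 ∘ s1))) = 2


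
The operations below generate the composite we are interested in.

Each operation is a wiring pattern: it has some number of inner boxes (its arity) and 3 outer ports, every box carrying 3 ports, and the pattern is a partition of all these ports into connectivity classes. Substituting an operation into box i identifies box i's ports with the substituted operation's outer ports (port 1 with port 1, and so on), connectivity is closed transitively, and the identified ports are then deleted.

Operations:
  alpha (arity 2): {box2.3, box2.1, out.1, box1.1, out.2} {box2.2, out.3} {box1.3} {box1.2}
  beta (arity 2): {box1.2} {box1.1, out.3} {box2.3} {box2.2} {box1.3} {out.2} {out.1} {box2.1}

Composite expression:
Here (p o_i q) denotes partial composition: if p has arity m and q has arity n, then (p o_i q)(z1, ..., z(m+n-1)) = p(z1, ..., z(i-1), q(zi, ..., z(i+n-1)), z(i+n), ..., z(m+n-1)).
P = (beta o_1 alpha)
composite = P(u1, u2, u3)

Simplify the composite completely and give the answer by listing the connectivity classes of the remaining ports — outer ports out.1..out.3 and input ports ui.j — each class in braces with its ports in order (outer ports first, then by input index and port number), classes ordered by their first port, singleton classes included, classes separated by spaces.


{out.1} {out.2} {out.3, u1.1, u2.1, u2.3} {u1.2} {u1.3} {u2.2} {u3.1} {u3.2} {u3.3}

Treat the ports identified at beta as solder joints: merge, then drop.
composing alpha on (u1, u2), with out.j its own outer ports: {out.1, out.2, u1.1, u2.1, u2.3} {out.3, u2.2} {u1.2} {u1.3}
composing beta on (u1, u2, u3), with out.j its own outer ports: {out.1} {out.2} {out.3, u1.1, u2.1, u2.3} {u1.2} {u1.3} {u2.2} {u3.1} {u3.2} {u3.3}


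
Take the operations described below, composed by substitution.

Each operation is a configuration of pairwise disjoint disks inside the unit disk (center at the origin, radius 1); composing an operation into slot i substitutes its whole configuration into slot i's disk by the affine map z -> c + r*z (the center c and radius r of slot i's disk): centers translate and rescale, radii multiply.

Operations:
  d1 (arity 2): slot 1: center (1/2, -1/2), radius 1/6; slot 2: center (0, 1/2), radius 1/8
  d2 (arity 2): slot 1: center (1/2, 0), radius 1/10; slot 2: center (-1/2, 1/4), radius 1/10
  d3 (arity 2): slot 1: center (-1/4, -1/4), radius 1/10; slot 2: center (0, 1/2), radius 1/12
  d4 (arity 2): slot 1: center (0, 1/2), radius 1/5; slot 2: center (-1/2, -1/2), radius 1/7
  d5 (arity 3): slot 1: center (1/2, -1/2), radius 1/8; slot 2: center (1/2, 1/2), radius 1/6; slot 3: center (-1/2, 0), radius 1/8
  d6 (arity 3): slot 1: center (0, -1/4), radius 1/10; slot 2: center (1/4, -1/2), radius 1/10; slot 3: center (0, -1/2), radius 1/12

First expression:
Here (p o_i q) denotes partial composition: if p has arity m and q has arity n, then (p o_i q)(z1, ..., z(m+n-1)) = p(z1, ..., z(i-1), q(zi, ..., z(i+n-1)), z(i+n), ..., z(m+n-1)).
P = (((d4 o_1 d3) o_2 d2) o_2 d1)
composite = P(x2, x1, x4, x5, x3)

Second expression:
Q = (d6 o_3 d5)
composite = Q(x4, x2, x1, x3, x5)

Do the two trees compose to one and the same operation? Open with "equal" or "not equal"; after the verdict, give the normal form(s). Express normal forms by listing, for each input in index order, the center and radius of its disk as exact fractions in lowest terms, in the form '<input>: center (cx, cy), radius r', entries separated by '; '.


not equal; the first gives x1: center (11/1200, 719/1200), radius 1/3600; x2: center (-1/20, 9/20), radius 1/50; x3: center (-1/2, -1/2), radius 1/7; x4: center (1/120, 721/1200), radius 1/4800; x5: center (-1/120, 29/48), radius 1/600 and the second x1: center (1/24, -13/24), radius 1/96; x2: center (1/4, -1/2), radius 1/10; x3: center (1/24, -11/24), radius 1/72; x4: center (0, -1/4), radius 1/10; x5: center (-1/24, -1/2), radius 1/96

In normal form, the first expression is x1: center (11/1200, 719/1200), radius 1/3600; x2: center (-1/20, 9/20), radius 1/50; x3: center (-1/2, -1/2), radius 1/7; x4: center (1/120, 721/1200), radius 1/4800; x5: center (-1/120, 29/48), radius 1/600
In normal form, the second expression is x1: center (1/24, -13/24), radius 1/96; x2: center (1/4, -1/2), radius 1/10; x3: center (1/24, -11/24), radius 1/72; x4: center (0, -1/4), radius 1/10; x5: center (-1/24, -1/2), radius 1/96
The normal forms differ: not equal.


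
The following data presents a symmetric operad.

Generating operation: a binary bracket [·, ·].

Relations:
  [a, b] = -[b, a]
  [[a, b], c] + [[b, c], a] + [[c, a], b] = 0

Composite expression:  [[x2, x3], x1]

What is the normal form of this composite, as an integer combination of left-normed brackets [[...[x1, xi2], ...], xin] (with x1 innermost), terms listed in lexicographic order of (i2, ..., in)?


-[[x1, x2], x3] + [[x1, x3], x2]


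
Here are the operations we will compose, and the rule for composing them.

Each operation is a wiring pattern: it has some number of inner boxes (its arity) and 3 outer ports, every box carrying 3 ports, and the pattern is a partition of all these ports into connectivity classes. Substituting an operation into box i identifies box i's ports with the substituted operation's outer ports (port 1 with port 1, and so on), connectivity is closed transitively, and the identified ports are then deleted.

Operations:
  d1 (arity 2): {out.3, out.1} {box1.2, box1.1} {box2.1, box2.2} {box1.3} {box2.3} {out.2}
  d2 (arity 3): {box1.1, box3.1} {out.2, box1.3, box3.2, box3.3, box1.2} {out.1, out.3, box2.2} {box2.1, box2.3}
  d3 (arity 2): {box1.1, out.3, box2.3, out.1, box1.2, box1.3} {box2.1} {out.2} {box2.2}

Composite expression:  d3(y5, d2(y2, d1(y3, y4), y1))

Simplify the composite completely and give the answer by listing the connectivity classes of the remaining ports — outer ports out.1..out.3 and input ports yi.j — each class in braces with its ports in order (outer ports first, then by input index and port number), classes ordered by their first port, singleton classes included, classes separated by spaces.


After gluing at d3, chains via deleted ports link the y-ports.
d1 over (y3, y4) gives {out.1, out.3} {out.2} {y3.1, y3.2} {y3.3} {y4.1, y4.2} {y4.3}, out.j being that stage's outer ports
d2 over (y2, y3, y4, y1) gives {out.1, out.3} {out.2, y1.2, y1.3, y2.2, y2.3} {y1.1, y2.1} {y3.1, y3.2} {y3.3} {y4.1, y4.2} {y4.3}, out.j being that stage's outer ports
d3 over (y5, y2, y3, y4, y1) gives {out.1, out.3, y5.1, y5.2, y5.3} {out.2} {y1.1, y2.1} {y1.2, y1.3, y2.2, y2.3} {y3.1, y3.2} {y3.3} {y4.1, y4.2} {y4.3}, out.j being that stage's outer ports

{out.1, out.3, y5.1, y5.2, y5.3} {out.2} {y1.1, y2.1} {y1.2, y1.3, y2.2, y2.3} {y3.1, y3.2} {y3.3} {y4.1, y4.2} {y4.3}


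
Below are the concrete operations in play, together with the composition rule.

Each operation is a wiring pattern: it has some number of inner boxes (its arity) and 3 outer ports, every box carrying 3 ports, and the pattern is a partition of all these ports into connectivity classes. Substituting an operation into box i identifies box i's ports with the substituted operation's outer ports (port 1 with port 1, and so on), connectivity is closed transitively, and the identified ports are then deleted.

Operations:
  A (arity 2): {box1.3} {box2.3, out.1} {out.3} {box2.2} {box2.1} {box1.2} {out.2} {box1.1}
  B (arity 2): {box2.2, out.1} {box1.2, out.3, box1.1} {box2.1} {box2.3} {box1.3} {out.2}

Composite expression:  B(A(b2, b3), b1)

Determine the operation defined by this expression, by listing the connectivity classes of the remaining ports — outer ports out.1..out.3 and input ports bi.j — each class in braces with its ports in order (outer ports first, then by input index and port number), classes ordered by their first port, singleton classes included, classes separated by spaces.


{out.1, b1.2} {out.2} {out.3, b3.3} {b1.1} {b1.3} {b2.1} {b2.2} {b2.3} {b3.1} {b3.2}


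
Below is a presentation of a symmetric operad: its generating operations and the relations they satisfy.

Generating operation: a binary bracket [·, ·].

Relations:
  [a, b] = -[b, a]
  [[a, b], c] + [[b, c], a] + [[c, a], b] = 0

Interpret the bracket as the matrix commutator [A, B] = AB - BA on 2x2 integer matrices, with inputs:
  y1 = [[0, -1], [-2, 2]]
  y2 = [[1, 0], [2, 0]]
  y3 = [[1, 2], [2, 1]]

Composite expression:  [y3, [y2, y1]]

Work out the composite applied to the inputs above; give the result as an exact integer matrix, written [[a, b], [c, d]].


[[-2, -8], [8, 2]]

[y2, y1] = [[2, -1], [-2, -2]]
[y3, [y2, y1]] = [[-2, -8], [8, 2]]


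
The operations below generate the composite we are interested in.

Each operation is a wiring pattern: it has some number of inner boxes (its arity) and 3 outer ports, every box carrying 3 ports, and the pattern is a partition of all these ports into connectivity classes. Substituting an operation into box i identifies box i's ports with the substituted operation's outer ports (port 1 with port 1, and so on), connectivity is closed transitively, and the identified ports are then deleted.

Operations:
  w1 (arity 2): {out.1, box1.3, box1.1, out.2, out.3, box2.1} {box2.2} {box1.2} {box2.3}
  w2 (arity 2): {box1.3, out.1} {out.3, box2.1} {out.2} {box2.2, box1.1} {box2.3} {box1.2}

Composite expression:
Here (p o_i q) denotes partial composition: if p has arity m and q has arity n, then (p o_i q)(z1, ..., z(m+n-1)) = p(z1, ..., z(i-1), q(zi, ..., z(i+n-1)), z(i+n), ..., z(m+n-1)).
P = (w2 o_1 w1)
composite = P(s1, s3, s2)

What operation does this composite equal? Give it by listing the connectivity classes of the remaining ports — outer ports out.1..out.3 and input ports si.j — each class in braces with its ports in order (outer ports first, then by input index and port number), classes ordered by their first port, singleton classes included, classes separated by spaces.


Substituting into w2 glues patterns; closure does the rest.
through w1, on inputs (s1, s3): {out.1, out.2, out.3, s1.1, s1.3, s3.1} {s1.2} {s3.2} {s3.3} (out.j = stage outer ports)
through w2, on inputs (s1, s3, s2): {out.1, s1.1, s1.3, s2.2, s3.1} {out.2} {out.3, s2.1} {s1.2} {s2.3} {s3.2} {s3.3} (out.j = stage outer ports)

{out.1, s1.1, s1.3, s2.2, s3.1} {out.2} {out.3, s2.1} {s1.2} {s2.3} {s3.2} {s3.3}


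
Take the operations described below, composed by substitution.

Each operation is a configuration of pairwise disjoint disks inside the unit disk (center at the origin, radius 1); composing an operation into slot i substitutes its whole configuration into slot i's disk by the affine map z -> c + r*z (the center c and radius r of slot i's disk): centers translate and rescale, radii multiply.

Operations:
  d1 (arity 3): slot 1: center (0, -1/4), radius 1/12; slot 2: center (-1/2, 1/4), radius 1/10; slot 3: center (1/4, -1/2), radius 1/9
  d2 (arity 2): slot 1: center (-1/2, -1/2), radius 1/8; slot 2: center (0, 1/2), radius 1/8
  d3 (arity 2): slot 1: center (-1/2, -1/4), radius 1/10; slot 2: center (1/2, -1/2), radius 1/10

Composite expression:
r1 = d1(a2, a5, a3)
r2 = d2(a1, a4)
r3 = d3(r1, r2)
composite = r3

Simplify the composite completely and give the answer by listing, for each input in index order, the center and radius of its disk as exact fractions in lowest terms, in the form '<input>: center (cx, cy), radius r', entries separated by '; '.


Only the slot chain above each a matters under d3; compose those maps.
a2 passes through 2 substitutions, ending at center (-1/2, -11/40), radius 1/120
a5 passes through 2 substitutions, ending at center (-11/20, -9/40), radius 1/100
a3 passes through 2 substitutions, ending at center (-19/40, -3/10), radius 1/90
a1 passes through 2 substitutions, ending at center (9/20, -11/20), radius 1/80
a4 passes through 2 substitutions, ending at center (1/2, -9/20), radius 1/80

a1: center (9/20, -11/20), radius 1/80; a2: center (-1/2, -11/40), radius 1/120; a3: center (-19/40, -3/10), radius 1/90; a4: center (1/2, -9/20), radius 1/80; a5: center (-11/20, -9/40), radius 1/100


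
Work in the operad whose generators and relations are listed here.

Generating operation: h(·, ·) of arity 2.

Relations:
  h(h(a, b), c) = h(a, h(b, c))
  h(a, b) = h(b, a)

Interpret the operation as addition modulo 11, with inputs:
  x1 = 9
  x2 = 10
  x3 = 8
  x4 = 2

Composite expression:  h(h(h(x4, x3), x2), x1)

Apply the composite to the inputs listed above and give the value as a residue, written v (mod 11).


h(x4, x3) = 10
h(h(x4, x3), x2) = 9
h(h(h(x4, x3), x2), x1) = 7

7 (mod 11)


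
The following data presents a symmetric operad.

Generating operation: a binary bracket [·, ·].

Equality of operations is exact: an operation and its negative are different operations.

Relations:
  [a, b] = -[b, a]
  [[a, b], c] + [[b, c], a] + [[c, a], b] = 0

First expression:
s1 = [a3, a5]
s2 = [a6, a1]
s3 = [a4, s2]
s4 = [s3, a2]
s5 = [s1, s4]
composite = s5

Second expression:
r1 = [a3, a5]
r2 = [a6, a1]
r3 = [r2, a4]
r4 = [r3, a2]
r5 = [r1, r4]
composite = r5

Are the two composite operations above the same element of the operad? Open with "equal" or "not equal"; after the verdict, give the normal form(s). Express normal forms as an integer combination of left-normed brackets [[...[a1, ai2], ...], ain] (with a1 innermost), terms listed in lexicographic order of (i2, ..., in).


not equal; first: -[[[[[a1, a6], a4], a2], a3], a5] + [[[[[a1, a6], a4], a2], a5], a3]; second: [[[[[a1, a6], a4], a2], a3], a5] - [[[[[a1, a6], a4], a2], a5], a3]

The first expression, normalized: -[[[[[a1, a6], a4], a2], a3], a5] + [[[[[a1, a6], a4], a2], a5], a3]
The second expression, normalized: [[[[[a1, a6], a4], a2], a3], a5] - [[[[[a1, a6], a4], a2], a5], a3]
The forms do not match — not equal.


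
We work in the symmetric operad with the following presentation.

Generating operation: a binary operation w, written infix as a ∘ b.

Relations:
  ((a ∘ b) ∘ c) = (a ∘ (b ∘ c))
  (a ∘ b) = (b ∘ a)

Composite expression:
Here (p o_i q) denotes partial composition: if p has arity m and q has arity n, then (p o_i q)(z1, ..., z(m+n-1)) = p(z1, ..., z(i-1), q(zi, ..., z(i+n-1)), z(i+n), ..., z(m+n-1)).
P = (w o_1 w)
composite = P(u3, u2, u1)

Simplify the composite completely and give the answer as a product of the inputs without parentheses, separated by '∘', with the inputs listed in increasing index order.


u1 ∘ u2 ∘ u3

Reordering under w is free, so list the u-inputs canonically.
(u3 ∘ u2) collapses to u3 ∘ u2
((u3 ∘ u2) ∘ u1) collapses to u3 ∘ u2 ∘ u1
putting the inputs in ascending order: u1 ∘ u2 ∘ u3


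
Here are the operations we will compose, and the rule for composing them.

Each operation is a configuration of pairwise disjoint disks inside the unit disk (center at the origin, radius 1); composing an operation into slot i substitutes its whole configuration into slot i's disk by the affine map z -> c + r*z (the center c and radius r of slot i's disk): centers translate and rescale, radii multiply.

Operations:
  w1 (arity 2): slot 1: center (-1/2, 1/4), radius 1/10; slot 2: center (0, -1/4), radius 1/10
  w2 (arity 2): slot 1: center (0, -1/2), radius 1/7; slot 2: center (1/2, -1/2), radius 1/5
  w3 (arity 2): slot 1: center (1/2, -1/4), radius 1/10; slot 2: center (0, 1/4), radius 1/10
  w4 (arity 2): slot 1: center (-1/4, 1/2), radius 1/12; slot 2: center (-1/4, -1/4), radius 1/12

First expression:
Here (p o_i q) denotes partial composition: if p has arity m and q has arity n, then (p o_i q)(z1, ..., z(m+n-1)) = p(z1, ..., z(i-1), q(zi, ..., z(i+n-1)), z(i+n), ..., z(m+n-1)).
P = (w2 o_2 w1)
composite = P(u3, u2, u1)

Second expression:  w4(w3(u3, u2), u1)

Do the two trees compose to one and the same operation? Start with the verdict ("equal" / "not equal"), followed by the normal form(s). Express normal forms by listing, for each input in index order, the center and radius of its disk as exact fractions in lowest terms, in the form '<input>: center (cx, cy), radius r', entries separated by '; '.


In normal form, the first expression is u1: center (1/2, -11/20), radius 1/50; u2: center (2/5, -9/20), radius 1/50; u3: center (0, -1/2), radius 1/7
In normal form, the second expression is u1: center (-1/4, -1/4), radius 1/12; u2: center (-1/4, 25/48), radius 1/120; u3: center (-5/24, 23/48), radius 1/120
The normal forms differ: not equal.

not equal; the first gives u1: center (1/2, -11/20), radius 1/50; u2: center (2/5, -9/20), radius 1/50; u3: center (0, -1/2), radius 1/7 and the second u1: center (-1/4, -1/4), radius 1/12; u2: center (-1/4, 25/48), radius 1/120; u3: center (-5/24, 23/48), radius 1/120


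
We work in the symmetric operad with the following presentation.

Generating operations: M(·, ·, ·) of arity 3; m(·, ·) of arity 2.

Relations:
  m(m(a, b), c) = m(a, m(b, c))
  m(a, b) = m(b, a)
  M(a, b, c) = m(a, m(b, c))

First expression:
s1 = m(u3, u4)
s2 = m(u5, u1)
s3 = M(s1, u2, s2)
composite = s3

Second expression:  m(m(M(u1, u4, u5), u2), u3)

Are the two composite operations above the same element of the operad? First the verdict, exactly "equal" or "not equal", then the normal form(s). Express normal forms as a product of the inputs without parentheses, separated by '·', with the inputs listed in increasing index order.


Normal form of the first expression: u1 · u2 · u3 · u4 · u5
Normal form of the second expression: u1 · u2 · u3 · u4 · u5
The normal forms match — equal.

equal; both compose to u1 · u2 · u3 · u4 · u5


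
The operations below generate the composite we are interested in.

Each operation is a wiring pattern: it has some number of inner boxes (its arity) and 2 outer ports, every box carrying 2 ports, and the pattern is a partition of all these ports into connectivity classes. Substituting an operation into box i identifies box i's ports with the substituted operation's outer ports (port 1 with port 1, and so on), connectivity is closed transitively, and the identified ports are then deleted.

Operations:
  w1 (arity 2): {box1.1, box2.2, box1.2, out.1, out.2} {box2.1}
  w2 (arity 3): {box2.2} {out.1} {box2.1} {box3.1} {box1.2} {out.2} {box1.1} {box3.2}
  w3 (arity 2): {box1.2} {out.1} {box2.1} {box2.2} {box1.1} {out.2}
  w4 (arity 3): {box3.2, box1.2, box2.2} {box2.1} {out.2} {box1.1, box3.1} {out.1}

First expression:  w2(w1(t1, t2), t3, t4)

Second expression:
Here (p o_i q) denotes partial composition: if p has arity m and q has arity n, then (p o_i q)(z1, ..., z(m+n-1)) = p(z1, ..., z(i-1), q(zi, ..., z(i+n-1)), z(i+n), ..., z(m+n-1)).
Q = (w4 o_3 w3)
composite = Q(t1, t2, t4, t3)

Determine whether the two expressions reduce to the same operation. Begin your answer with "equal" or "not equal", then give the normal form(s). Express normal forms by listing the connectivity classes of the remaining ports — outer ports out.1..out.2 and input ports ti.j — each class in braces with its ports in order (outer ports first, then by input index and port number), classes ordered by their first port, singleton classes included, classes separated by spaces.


Normal form of the first expression: {out.1} {out.2} {t1.1, t1.2, t2.2} {t2.1} {t3.1} {t3.2} {t4.1} {t4.2}
Normal form of the second expression: {out.1} {out.2} {t1.1} {t1.2, t2.2} {t2.1} {t3.1} {t3.2} {t4.1} {t4.2}
Different reductions; not equal.

not equal — first {out.1} {out.2} {t1.1, t1.2, t2.2} {t2.1} {t3.1} {t3.2} {t4.1} {t4.2}, second {out.1} {out.2} {t1.1} {t1.2, t2.2} {t2.1} {t3.1} {t3.2} {t4.1} {t4.2}


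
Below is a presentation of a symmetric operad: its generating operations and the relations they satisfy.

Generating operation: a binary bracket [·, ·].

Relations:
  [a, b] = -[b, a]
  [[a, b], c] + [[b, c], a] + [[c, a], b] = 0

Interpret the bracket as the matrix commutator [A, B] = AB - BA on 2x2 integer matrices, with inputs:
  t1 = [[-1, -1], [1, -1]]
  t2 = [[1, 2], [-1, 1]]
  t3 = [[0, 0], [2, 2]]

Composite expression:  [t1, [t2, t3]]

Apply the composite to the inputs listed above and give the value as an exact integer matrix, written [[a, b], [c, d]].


[[-6, 8], [8, 6]]

[t2, t3] = [[4, 4], [2, -4]]
[t1, [t2, t3]] = [[-6, 8], [8, 6]]


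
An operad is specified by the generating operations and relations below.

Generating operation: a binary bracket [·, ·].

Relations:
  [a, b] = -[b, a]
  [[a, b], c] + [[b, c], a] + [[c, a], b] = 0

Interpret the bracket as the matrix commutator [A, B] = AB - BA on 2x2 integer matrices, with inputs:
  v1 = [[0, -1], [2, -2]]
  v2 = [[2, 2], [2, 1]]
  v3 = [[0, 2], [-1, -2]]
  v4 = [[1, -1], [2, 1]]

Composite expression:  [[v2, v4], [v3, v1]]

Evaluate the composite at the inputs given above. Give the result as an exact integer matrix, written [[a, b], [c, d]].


[v2, v4] = [[6, -1], [-2, -6]]
[v3, v1] = [[3, -6], [-6, -3]]
[[v2, v4], [v3, v1]] = [[-6, -66], [60, 6]]

[[-6, -66], [60, 6]]


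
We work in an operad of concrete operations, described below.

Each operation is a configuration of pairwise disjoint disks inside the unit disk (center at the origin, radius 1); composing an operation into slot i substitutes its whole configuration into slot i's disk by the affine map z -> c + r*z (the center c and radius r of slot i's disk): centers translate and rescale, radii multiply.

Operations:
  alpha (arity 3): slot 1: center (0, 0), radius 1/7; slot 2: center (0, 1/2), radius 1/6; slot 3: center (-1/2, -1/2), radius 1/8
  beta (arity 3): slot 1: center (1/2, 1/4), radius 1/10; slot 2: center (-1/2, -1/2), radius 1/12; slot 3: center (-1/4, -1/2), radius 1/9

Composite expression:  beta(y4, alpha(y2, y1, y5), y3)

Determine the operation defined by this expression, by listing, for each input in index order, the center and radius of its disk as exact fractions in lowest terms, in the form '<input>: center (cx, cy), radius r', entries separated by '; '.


y1: center (-1/2, -11/24), radius 1/72; y2: center (-1/2, -1/2), radius 1/84; y3: center (-1/4, -1/2), radius 1/9; y4: center (1/2, 1/4), radius 1/10; y5: center (-13/24, -13/24), radius 1/96

Only the slot chain above each y matters under beta; compose those maps.
input y4: applying the 1 nested substitution gives center (1/2, 1/4), radius 1/10
input y2: applying the 2 nested substitutions gives center (-1/2, -1/2), radius 1/84
input y1: applying the 2 nested substitutions gives center (-1/2, -11/24), radius 1/72
input y5: applying the 2 nested substitutions gives center (-13/24, -13/24), radius 1/96
input y3: applying the 1 nested substitution gives center (-1/4, -1/2), radius 1/9


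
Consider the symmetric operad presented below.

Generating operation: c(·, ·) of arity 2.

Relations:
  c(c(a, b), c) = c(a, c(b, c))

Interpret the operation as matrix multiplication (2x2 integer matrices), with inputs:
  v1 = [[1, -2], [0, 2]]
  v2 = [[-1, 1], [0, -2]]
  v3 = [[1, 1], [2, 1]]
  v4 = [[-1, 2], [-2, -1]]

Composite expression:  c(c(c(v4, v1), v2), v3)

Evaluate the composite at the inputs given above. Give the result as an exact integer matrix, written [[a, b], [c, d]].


c(v4, v1) = [[-1, 6], [-2, 2]]
c(c(v4, v1), v2) = [[1, -13], [2, -6]]
c(c(c(v4, v1), v2), v3) = [[-25, -12], [-10, -4]]

[[-25, -12], [-10, -4]]


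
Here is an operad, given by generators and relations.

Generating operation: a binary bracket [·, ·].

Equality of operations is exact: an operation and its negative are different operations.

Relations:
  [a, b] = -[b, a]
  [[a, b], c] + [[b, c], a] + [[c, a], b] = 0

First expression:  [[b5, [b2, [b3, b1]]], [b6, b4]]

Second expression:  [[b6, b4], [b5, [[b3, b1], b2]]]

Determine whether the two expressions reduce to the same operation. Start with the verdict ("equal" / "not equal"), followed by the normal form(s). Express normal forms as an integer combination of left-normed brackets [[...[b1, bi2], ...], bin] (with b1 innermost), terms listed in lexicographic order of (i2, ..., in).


The first composite normalizes to [[[[[b1, b3], b2], b5], b4], b6] - [[[[[b1, b3], b2], b5], b6], b4]
The second composite normalizes to [[[[[b1, b3], b2], b5], b4], b6] - [[[[[b1, b3], b2], b5], b6], b4]
Identical normal forms: equal.

equal; both compose to [[[[[b1, b3], b2], b5], b4], b6] - [[[[[b1, b3], b2], b5], b6], b4]


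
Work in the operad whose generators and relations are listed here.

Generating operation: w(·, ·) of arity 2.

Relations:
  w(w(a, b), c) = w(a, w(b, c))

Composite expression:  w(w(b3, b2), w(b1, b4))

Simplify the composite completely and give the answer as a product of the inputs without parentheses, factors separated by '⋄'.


b3 ⋄ b2 ⋄ b1 ⋄ b4


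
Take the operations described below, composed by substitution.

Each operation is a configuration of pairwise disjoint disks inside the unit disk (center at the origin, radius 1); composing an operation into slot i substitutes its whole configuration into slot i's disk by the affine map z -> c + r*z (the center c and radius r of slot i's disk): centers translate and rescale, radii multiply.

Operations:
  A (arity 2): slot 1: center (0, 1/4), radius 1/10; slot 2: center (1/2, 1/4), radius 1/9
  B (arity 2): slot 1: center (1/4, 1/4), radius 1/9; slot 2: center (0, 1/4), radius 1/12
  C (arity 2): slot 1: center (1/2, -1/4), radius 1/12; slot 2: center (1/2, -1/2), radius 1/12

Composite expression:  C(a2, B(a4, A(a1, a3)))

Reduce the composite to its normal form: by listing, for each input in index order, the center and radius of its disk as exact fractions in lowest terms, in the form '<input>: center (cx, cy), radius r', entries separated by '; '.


Only the slot chain above each a matters under C; compose those maps.
a2: after 1 affine step, its disk has center (1/2, -1/4), radius 1/12
a4: after 2 affine steps, its disk has center (25/48, -23/48), radius 1/108
a1: after 3 affine steps, its disk has center (1/2, -275/576), radius 1/1440
a3: after 3 affine steps, its disk has center (145/288, -275/576), radius 1/1296

a1: center (1/2, -275/576), radius 1/1440; a2: center (1/2, -1/4), radius 1/12; a3: center (145/288, -275/576), radius 1/1296; a4: center (25/48, -23/48), radius 1/108


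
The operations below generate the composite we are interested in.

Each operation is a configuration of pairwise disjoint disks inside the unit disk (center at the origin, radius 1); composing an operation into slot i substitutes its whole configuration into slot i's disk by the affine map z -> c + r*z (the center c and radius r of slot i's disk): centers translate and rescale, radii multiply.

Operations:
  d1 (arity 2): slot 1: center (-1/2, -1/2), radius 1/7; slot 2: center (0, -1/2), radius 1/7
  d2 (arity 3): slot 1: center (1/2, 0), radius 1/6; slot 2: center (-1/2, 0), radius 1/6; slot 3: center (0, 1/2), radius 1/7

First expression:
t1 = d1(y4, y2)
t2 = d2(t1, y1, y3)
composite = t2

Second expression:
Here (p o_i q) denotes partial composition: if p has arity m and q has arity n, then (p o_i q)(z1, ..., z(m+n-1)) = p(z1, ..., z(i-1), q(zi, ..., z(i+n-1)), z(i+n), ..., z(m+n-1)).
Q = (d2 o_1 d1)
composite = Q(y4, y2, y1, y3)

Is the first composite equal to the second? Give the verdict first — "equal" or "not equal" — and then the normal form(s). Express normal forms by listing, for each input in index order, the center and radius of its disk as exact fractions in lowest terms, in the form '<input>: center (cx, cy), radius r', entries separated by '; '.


equal; the common form is y1: center (-1/2, 0), radius 1/6; y2: center (1/2, -1/12), radius 1/42; y3: center (0, 1/2), radius 1/7; y4: center (5/12, -1/12), radius 1/42

The first composite normalizes to y1: center (-1/2, 0), radius 1/6; y2: center (1/2, -1/12), radius 1/42; y3: center (0, 1/2), radius 1/7; y4: center (5/12, -1/12), radius 1/42
The second composite normalizes to y1: center (-1/2, 0), radius 1/6; y2: center (1/2, -1/12), radius 1/42; y3: center (0, 1/2), radius 1/7; y4: center (5/12, -1/12), radius 1/42
The normal forms match — equal.


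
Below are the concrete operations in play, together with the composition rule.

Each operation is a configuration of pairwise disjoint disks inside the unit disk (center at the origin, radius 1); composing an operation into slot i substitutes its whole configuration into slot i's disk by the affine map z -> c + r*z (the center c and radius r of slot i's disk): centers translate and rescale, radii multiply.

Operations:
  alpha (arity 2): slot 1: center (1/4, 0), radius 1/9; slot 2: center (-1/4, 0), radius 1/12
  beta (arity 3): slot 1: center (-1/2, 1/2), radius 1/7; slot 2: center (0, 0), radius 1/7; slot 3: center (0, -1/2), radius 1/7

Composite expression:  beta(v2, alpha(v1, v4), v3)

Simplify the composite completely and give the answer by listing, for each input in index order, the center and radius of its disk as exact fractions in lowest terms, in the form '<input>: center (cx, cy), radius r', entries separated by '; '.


Follow each v-input down from beta: c' goes to c + r*c', radius to r*r'.
tracing v2 down its 1-map path: center (-1/2, 1/2), radius 1/7
tracing v1 down its 2-map path: center (1/28, 0), radius 1/63
tracing v4 down its 2-map path: center (-1/28, 0), radius 1/84
tracing v3 down its 1-map path: center (0, -1/2), radius 1/7

v1: center (1/28, 0), radius 1/63; v2: center (-1/2, 1/2), radius 1/7; v3: center (0, -1/2), radius 1/7; v4: center (-1/28, 0), radius 1/84


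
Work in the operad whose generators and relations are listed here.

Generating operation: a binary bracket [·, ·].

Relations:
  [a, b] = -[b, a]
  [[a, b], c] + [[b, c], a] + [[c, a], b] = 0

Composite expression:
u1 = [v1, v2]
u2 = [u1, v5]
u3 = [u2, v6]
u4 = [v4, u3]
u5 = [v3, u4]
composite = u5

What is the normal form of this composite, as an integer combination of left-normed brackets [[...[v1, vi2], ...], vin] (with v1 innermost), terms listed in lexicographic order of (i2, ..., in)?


A multilinear Lie element is pinned by v1-initial words (v1 innermost).
Composite bracket: [v3, [v4, [[[v1, v2], v5], v6]]]
Applying ab - ba throughout gives 32 signed words (2^5 = 32).
Words beginning with v1 determine it all:
  word v1v2v5v6v4v3 has sign +1, contributing +[[[[[v1, v2], v5], v6], v4], v3]

[[[[[v1, v2], v5], v6], v4], v3]


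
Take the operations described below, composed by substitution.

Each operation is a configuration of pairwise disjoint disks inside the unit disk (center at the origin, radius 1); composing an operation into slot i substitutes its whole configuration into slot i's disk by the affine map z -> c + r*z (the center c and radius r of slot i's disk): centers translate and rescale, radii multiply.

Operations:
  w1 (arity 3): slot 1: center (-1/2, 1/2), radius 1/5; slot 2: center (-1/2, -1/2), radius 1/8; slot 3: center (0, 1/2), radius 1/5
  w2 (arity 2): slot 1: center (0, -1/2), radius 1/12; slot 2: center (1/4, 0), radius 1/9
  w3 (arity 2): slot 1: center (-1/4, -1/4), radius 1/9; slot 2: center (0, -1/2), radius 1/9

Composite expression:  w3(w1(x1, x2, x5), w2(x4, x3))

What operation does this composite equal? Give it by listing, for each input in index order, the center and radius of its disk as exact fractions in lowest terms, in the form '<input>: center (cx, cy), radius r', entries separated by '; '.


Nesting under w3 composes maps z -> c + r*z down each x-path.
x1: after 2 affine steps, its disk has center (-11/36, -7/36), radius 1/45
x2: after 2 affine steps, its disk has center (-11/36, -11/36), radius 1/72
x5: after 2 affine steps, its disk has center (-1/4, -7/36), radius 1/45
x4: after 2 affine steps, its disk has center (0, -5/9), radius 1/108
x3: after 2 affine steps, its disk has center (1/36, -1/2), radius 1/81

x1: center (-11/36, -7/36), radius 1/45; x2: center (-11/36, -11/36), radius 1/72; x3: center (1/36, -1/2), radius 1/81; x4: center (0, -5/9), radius 1/108; x5: center (-1/4, -7/36), radius 1/45


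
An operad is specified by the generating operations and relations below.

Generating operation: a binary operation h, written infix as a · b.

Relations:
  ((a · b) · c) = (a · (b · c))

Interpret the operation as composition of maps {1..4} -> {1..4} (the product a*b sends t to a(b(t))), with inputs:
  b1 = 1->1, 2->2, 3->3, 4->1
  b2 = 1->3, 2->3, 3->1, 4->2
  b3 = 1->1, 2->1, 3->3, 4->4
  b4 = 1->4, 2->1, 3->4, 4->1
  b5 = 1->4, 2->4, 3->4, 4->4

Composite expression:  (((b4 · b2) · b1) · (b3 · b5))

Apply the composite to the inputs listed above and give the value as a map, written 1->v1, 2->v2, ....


1->4, 2->4, 3->4, 4->4

(b4 · b2) = 1->4, 2->4, 3->4, 4->1
((b4 · b2) · b1) = 1->4, 2->4, 3->4, 4->4
(b3 · b5) = 1->4, 2->4, 3->4, 4->4
(((b4 · b2) · b1) · (b3 · b5)) = 1->4, 2->4, 3->4, 4->4


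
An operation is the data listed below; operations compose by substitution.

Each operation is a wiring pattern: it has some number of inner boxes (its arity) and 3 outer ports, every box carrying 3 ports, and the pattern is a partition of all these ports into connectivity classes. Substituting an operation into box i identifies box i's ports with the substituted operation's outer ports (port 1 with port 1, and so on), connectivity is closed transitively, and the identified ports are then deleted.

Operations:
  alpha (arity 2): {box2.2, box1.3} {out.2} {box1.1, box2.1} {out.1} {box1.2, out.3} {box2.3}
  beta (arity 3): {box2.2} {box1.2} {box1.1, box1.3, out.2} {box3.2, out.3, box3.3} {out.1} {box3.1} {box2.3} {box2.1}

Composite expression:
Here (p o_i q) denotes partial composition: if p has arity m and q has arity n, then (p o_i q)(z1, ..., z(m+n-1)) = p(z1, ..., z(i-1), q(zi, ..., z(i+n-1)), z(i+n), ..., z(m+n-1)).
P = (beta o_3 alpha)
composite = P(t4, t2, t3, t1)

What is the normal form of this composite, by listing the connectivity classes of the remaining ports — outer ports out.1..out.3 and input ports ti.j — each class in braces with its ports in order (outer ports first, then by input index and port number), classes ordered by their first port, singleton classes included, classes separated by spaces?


{out.1} {out.2, t4.1, t4.3} {out.3, t3.2} {t1.1, t3.1} {t1.2, t3.3} {t1.3} {t2.1} {t2.2} {t2.3} {t4.2}

Treat the ports identified at beta as solder joints: merge, then drop.
composing alpha on (t3, t1), with out.j its own outer ports: {out.1} {out.2} {out.3, t3.2} {t1.1, t3.1} {t1.2, t3.3} {t1.3}
composing beta on (t4, t2, t3, t1), with out.j its own outer ports: {out.1} {out.2, t4.1, t4.3} {out.3, t3.2} {t1.1, t3.1} {t1.2, t3.3} {t1.3} {t2.1} {t2.2} {t2.3} {t4.2}
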